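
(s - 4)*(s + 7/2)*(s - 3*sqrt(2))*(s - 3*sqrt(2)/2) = s^4 - 9*sqrt(2)*s^3/2 - s^3/2 - 5*s^2 + 9*sqrt(2)*s^2/4 - 9*s/2 + 63*sqrt(2)*s - 126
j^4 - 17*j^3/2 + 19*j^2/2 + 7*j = j*(j - 7)*(j - 2)*(j + 1/2)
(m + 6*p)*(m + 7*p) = m^2 + 13*m*p + 42*p^2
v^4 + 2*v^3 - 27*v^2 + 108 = (v - 3)^2*(v + 2)*(v + 6)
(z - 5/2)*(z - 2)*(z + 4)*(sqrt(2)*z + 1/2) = sqrt(2)*z^4 - sqrt(2)*z^3/2 + z^3/2 - 13*sqrt(2)*z^2 - z^2/4 - 13*z/2 + 20*sqrt(2)*z + 10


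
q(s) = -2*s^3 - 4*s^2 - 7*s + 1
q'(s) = -6*s^2 - 8*s - 7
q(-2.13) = 17.09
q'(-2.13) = -17.18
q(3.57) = -165.97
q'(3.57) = -112.03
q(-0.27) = 2.64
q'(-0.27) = -5.28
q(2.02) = -45.95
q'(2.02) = -47.64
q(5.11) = -406.08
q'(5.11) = -204.55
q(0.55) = -4.39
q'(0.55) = -13.22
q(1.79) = -35.82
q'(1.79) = -40.54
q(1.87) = -39.16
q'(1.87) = -42.94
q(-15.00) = 5956.00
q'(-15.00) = -1237.00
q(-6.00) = 331.00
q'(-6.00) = -175.00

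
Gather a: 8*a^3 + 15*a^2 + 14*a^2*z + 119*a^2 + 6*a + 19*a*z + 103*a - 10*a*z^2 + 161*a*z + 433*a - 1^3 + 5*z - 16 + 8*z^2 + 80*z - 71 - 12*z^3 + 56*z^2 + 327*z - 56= 8*a^3 + a^2*(14*z + 134) + a*(-10*z^2 + 180*z + 542) - 12*z^3 + 64*z^2 + 412*z - 144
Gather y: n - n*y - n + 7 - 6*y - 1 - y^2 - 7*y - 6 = -y^2 + y*(-n - 13)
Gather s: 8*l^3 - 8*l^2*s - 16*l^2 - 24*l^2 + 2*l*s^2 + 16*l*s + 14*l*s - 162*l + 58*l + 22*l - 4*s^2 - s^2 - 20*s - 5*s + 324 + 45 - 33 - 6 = 8*l^3 - 40*l^2 - 82*l + s^2*(2*l - 5) + s*(-8*l^2 + 30*l - 25) + 330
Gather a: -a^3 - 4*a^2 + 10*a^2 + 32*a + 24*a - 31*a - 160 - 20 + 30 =-a^3 + 6*a^2 + 25*a - 150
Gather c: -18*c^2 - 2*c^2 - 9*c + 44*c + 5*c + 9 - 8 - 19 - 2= -20*c^2 + 40*c - 20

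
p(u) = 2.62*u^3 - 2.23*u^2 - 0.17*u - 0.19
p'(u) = 7.86*u^2 - 4.46*u - 0.17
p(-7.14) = -1066.33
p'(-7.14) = 432.37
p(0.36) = -0.42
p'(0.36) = -0.76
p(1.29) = 1.50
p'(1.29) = 7.16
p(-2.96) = -87.17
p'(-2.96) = 81.90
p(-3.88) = -186.14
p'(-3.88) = 135.46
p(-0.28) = -0.37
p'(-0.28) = 1.70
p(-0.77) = -2.58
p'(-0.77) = 7.92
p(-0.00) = -0.19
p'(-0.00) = -0.17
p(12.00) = 4204.01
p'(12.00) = 1078.15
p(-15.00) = -9341.89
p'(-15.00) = 1835.23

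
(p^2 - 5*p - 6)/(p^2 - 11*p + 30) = (p + 1)/(p - 5)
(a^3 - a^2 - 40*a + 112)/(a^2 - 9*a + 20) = (a^2 + 3*a - 28)/(a - 5)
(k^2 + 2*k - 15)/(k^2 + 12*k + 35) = (k - 3)/(k + 7)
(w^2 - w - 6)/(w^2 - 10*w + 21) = (w + 2)/(w - 7)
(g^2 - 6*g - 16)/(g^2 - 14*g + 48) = (g + 2)/(g - 6)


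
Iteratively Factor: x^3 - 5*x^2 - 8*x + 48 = (x - 4)*(x^2 - x - 12) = (x - 4)*(x + 3)*(x - 4)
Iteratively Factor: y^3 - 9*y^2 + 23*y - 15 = (y - 3)*(y^2 - 6*y + 5) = (y - 3)*(y - 1)*(y - 5)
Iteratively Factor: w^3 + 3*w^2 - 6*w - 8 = (w - 2)*(w^2 + 5*w + 4) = (w - 2)*(w + 4)*(w + 1)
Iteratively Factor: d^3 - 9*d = (d - 3)*(d^2 + 3*d) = (d - 3)*(d + 3)*(d)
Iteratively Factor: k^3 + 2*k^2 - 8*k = (k - 2)*(k^2 + 4*k) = (k - 2)*(k + 4)*(k)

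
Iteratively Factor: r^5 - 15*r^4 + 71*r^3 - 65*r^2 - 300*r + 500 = (r - 2)*(r^4 - 13*r^3 + 45*r^2 + 25*r - 250) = (r - 5)*(r - 2)*(r^3 - 8*r^2 + 5*r + 50) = (r - 5)^2*(r - 2)*(r^2 - 3*r - 10) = (r - 5)^3*(r - 2)*(r + 2)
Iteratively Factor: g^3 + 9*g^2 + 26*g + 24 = (g + 4)*(g^2 + 5*g + 6) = (g + 2)*(g + 4)*(g + 3)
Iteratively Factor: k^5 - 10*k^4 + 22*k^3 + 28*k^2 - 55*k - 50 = (k - 2)*(k^4 - 8*k^3 + 6*k^2 + 40*k + 25) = (k - 5)*(k - 2)*(k^3 - 3*k^2 - 9*k - 5) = (k - 5)^2*(k - 2)*(k^2 + 2*k + 1) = (k - 5)^2*(k - 2)*(k + 1)*(k + 1)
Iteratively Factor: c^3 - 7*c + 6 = (c - 2)*(c^2 + 2*c - 3) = (c - 2)*(c - 1)*(c + 3)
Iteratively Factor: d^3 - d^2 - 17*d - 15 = (d + 1)*(d^2 - 2*d - 15) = (d - 5)*(d + 1)*(d + 3)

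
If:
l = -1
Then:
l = -1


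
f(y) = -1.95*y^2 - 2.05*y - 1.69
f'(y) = -3.9*y - 2.05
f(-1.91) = -4.89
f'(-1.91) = 5.40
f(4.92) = -58.98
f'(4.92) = -21.24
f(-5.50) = -49.40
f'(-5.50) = 19.40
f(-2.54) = -9.06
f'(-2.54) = 7.86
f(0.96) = -5.46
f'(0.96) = -5.79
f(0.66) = -3.89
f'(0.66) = -4.62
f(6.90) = -108.67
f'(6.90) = -28.96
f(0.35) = -2.65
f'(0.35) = -3.42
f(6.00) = -84.19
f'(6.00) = -25.45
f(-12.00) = -257.89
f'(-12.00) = 44.75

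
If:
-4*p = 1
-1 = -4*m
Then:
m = 1/4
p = -1/4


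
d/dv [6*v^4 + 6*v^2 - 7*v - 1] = 24*v^3 + 12*v - 7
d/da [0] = 0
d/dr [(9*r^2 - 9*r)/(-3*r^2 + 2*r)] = -9/(9*r^2 - 12*r + 4)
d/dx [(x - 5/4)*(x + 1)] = 2*x - 1/4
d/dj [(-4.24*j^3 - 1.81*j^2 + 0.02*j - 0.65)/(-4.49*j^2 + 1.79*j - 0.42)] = (19.0376*j^4 - 15.1792*j^3 + 2.1923*j^2 - 4.3166*j + 1.1551)/(20.1601*j^4 - 16.0742*j^3 + 6.9757*j^2 - 1.5036*j + 0.1764)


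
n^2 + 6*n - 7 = (n - 1)*(n + 7)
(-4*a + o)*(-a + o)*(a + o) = 4*a^3 - a^2*o - 4*a*o^2 + o^3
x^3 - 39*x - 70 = (x - 7)*(x + 2)*(x + 5)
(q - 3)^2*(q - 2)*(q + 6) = q^4 - 2*q^3 - 27*q^2 + 108*q - 108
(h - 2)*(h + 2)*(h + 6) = h^3 + 6*h^2 - 4*h - 24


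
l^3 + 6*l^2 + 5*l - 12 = (l - 1)*(l + 3)*(l + 4)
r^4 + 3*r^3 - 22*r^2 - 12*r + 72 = (r - 3)*(r - 2)*(r + 2)*(r + 6)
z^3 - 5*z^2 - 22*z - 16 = (z - 8)*(z + 1)*(z + 2)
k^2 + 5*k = k*(k + 5)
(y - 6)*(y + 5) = y^2 - y - 30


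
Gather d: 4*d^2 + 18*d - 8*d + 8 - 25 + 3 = 4*d^2 + 10*d - 14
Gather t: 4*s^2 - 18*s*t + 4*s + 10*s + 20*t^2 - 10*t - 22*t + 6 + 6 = 4*s^2 + 14*s + 20*t^2 + t*(-18*s - 32) + 12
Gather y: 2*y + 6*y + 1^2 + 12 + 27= 8*y + 40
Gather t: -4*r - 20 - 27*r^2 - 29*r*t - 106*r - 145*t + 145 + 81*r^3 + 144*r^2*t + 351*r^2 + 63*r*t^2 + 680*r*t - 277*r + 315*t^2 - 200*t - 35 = 81*r^3 + 324*r^2 - 387*r + t^2*(63*r + 315) + t*(144*r^2 + 651*r - 345) + 90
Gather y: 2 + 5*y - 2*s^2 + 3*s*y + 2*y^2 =-2*s^2 + 2*y^2 + y*(3*s + 5) + 2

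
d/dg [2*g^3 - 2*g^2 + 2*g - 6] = 6*g^2 - 4*g + 2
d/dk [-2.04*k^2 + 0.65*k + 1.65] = 0.65 - 4.08*k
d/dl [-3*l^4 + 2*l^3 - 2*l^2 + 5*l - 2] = -12*l^3 + 6*l^2 - 4*l + 5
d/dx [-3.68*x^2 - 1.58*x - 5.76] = -7.36*x - 1.58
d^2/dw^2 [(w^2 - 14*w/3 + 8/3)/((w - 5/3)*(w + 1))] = 2*(-108*w^3 + 351*w^2 - 774*w + 367)/(27*w^6 - 54*w^5 - 99*w^4 + 172*w^3 + 165*w^2 - 150*w - 125)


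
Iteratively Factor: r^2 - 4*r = (r - 4)*(r)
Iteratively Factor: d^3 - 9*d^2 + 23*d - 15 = (d - 5)*(d^2 - 4*d + 3) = (d - 5)*(d - 1)*(d - 3)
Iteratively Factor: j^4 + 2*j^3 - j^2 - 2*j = (j)*(j^3 + 2*j^2 - j - 2) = j*(j + 1)*(j^2 + j - 2) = j*(j - 1)*(j + 1)*(j + 2)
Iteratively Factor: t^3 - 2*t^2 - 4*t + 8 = (t + 2)*(t^2 - 4*t + 4) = (t - 2)*(t + 2)*(t - 2)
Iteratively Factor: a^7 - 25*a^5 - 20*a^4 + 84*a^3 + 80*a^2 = (a)*(a^6 - 25*a^4 - 20*a^3 + 84*a^2 + 80*a) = a*(a - 5)*(a^5 + 5*a^4 - 20*a^2 - 16*a) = a*(a - 5)*(a + 2)*(a^4 + 3*a^3 - 6*a^2 - 8*a) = a*(a - 5)*(a + 2)*(a + 4)*(a^3 - a^2 - 2*a) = a^2*(a - 5)*(a + 2)*(a + 4)*(a^2 - a - 2) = a^2*(a - 5)*(a + 1)*(a + 2)*(a + 4)*(a - 2)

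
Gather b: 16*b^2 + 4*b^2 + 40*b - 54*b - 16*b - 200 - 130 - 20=20*b^2 - 30*b - 350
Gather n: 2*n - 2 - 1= 2*n - 3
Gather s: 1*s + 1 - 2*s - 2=-s - 1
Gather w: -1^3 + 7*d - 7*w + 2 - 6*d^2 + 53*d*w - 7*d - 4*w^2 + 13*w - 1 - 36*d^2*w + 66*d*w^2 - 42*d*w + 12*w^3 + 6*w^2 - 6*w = -6*d^2 + 12*w^3 + w^2*(66*d + 2) + w*(-36*d^2 + 11*d)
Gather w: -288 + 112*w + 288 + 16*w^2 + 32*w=16*w^2 + 144*w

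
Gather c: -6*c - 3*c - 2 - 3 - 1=-9*c - 6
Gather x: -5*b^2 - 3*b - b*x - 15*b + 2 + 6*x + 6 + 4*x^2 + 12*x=-5*b^2 - 18*b + 4*x^2 + x*(18 - b) + 8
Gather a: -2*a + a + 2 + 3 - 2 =3 - a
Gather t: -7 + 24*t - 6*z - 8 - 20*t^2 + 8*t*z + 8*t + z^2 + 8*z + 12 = -20*t^2 + t*(8*z + 32) + z^2 + 2*z - 3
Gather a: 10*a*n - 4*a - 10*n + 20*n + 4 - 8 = a*(10*n - 4) + 10*n - 4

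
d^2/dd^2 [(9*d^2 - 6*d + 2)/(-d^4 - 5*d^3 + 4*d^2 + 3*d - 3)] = 2*(-27*d^8 - 99*d^7 - 41*d^6 + 66*d^5 - 615*d^4 + 1391*d^3 - 834*d^2 + 234*d - 69)/(d^12 + 15*d^11 + 63*d^10 - 4*d^9 - 333*d^8 + 177*d^7 + 476*d^6 - 423*d^5 - 207*d^4 + 324*d^3 - 27*d^2 - 81*d + 27)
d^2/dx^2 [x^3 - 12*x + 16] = 6*x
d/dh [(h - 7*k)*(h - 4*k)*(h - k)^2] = 4*h^3 - 39*h^2*k + 102*h*k^2 - 67*k^3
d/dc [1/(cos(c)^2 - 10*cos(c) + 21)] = 2*(cos(c) - 5)*sin(c)/(cos(c)^2 - 10*cos(c) + 21)^2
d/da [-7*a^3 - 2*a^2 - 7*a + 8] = -21*a^2 - 4*a - 7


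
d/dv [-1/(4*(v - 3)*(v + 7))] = (v + 2)/(2*(v - 3)^2*(v + 7)^2)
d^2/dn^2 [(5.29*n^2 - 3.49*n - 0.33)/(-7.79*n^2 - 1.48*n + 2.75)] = (545.553954*n^3 - 559.795632*n^2 + 471.414966*n - 36.018136)/(472.729139*n^6 + 269.437404*n^5 - 449.454177*n^4 - 186.990008*n^3 + 158.664825*n^2 + 33.5775*n - 20.796875)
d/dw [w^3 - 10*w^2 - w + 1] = 3*w^2 - 20*w - 1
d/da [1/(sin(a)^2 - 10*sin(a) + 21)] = 2*(5 - sin(a))*cos(a)/(sin(a)^2 - 10*sin(a) + 21)^2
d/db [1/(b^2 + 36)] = -2*b/(b^2 + 36)^2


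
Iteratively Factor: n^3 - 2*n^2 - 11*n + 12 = (n - 1)*(n^2 - n - 12) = (n - 4)*(n - 1)*(n + 3)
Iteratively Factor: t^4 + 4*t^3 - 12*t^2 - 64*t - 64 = (t + 2)*(t^3 + 2*t^2 - 16*t - 32) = (t + 2)^2*(t^2 - 16) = (t - 4)*(t + 2)^2*(t + 4)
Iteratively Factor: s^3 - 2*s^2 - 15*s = (s)*(s^2 - 2*s - 15) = s*(s - 5)*(s + 3)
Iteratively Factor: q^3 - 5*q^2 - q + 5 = (q + 1)*(q^2 - 6*q + 5) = (q - 5)*(q + 1)*(q - 1)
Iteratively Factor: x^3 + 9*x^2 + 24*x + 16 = (x + 4)*(x^2 + 5*x + 4) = (x + 4)^2*(x + 1)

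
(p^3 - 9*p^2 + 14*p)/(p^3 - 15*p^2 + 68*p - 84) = p/(p - 6)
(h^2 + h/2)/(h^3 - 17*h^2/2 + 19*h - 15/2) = h*(2*h + 1)/(2*h^3 - 17*h^2 + 38*h - 15)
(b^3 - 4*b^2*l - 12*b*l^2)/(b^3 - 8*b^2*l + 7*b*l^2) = (b^2 - 4*b*l - 12*l^2)/(b^2 - 8*b*l + 7*l^2)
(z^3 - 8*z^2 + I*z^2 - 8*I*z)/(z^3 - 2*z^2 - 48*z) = (z + I)/(z + 6)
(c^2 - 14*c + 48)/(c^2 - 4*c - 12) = (c - 8)/(c + 2)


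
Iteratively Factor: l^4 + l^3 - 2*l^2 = (l)*(l^3 + l^2 - 2*l) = l^2*(l^2 + l - 2) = l^2*(l - 1)*(l + 2)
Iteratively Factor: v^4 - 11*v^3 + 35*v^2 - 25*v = (v - 5)*(v^3 - 6*v^2 + 5*v) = v*(v - 5)*(v^2 - 6*v + 5) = v*(v - 5)*(v - 1)*(v - 5)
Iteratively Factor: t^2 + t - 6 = (t + 3)*(t - 2)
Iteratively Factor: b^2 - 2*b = (b)*(b - 2)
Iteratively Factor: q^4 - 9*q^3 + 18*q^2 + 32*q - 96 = (q - 4)*(q^3 - 5*q^2 - 2*q + 24) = (q - 4)^2*(q^2 - q - 6) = (q - 4)^2*(q - 3)*(q + 2)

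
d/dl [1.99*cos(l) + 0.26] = -1.99*sin(l)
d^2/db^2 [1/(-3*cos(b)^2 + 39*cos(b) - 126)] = (4*sin(b)^4/3 - sin(b)^2 + 793*cos(b)/4 - 13*cos(3*b)/4 - 85)/((cos(b) - 7)^3*(cos(b) - 6)^3)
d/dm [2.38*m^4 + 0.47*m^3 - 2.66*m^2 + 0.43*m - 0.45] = 9.52*m^3 + 1.41*m^2 - 5.32*m + 0.43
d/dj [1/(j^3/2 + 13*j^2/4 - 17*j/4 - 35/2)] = 4*(-6*j^2 - 26*j + 17)/(2*j^3 + 13*j^2 - 17*j - 70)^2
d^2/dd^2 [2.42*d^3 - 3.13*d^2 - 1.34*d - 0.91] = 14.52*d - 6.26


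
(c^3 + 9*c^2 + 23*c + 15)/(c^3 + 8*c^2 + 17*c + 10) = (c + 3)/(c + 2)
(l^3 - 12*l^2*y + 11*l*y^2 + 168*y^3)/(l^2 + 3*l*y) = l - 15*y + 56*y^2/l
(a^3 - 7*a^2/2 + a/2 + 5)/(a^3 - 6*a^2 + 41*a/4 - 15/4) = 2*(a^2 - a - 2)/(2*a^2 - 7*a + 3)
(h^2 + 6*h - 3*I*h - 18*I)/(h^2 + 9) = (h + 6)/(h + 3*I)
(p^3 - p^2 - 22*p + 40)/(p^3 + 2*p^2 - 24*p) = (p^2 + 3*p - 10)/(p*(p + 6))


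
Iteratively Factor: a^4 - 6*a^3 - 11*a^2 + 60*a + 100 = (a + 2)*(a^3 - 8*a^2 + 5*a + 50) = (a + 2)^2*(a^2 - 10*a + 25) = (a - 5)*(a + 2)^2*(a - 5)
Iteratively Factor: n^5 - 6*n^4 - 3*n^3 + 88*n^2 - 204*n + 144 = (n - 2)*(n^4 - 4*n^3 - 11*n^2 + 66*n - 72) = (n - 3)*(n - 2)*(n^3 - n^2 - 14*n + 24) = (n - 3)*(n - 2)*(n + 4)*(n^2 - 5*n + 6) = (n - 3)*(n - 2)^2*(n + 4)*(n - 3)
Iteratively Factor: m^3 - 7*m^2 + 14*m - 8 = (m - 1)*(m^2 - 6*m + 8) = (m - 4)*(m - 1)*(m - 2)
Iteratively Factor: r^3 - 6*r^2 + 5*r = (r - 5)*(r^2 - r) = r*(r - 5)*(r - 1)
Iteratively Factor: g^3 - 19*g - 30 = (g - 5)*(g^2 + 5*g + 6) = (g - 5)*(g + 2)*(g + 3)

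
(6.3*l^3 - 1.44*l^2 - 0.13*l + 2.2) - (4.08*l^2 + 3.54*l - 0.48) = 6.3*l^3 - 5.52*l^2 - 3.67*l + 2.68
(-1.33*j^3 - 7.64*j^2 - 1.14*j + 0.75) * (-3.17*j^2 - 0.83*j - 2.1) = 4.2161*j^5 + 25.3227*j^4 + 12.748*j^3 + 14.6127*j^2 + 1.7715*j - 1.575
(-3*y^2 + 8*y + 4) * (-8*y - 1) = 24*y^3 - 61*y^2 - 40*y - 4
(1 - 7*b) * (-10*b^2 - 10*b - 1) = 70*b^3 + 60*b^2 - 3*b - 1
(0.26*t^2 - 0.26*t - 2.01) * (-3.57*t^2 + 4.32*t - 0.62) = -0.9282*t^4 + 2.0514*t^3 + 5.8913*t^2 - 8.522*t + 1.2462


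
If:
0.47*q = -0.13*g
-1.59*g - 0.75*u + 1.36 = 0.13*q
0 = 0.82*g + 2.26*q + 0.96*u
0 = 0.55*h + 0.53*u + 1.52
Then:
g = 0.97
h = -2.57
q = -0.27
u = -0.20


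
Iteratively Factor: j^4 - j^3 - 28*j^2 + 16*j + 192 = (j + 4)*(j^3 - 5*j^2 - 8*j + 48) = (j - 4)*(j + 4)*(j^2 - j - 12) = (j - 4)*(j + 3)*(j + 4)*(j - 4)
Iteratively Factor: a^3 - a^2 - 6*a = (a + 2)*(a^2 - 3*a) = (a - 3)*(a + 2)*(a)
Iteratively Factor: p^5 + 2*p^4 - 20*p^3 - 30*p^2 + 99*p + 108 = (p + 3)*(p^4 - p^3 - 17*p^2 + 21*p + 36) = (p - 3)*(p + 3)*(p^3 + 2*p^2 - 11*p - 12) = (p - 3)*(p + 3)*(p + 4)*(p^2 - 2*p - 3) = (p - 3)^2*(p + 3)*(p + 4)*(p + 1)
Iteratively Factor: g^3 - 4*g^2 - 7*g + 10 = (g + 2)*(g^2 - 6*g + 5) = (g - 1)*(g + 2)*(g - 5)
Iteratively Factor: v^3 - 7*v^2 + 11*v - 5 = (v - 1)*(v^2 - 6*v + 5) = (v - 1)^2*(v - 5)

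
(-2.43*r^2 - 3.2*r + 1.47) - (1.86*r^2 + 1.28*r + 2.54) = -4.29*r^2 - 4.48*r - 1.07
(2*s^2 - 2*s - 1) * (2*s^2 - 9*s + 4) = 4*s^4 - 22*s^3 + 24*s^2 + s - 4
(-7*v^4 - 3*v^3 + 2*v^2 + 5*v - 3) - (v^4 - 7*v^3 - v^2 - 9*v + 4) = -8*v^4 + 4*v^3 + 3*v^2 + 14*v - 7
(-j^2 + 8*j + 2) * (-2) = 2*j^2 - 16*j - 4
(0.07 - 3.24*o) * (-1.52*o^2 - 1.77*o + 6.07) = 4.9248*o^3 + 5.6284*o^2 - 19.7907*o + 0.4249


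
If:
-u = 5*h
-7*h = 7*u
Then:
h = 0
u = 0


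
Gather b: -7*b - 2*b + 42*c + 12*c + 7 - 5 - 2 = -9*b + 54*c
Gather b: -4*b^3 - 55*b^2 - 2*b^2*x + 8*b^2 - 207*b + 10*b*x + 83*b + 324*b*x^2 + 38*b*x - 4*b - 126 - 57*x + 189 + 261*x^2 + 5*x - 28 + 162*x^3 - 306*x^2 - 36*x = -4*b^3 + b^2*(-2*x - 47) + b*(324*x^2 + 48*x - 128) + 162*x^3 - 45*x^2 - 88*x + 35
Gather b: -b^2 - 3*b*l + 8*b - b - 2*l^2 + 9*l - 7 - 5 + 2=-b^2 + b*(7 - 3*l) - 2*l^2 + 9*l - 10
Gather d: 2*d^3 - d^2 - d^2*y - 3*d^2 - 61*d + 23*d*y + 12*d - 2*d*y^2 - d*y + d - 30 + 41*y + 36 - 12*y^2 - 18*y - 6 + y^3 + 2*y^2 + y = 2*d^3 + d^2*(-y - 4) + d*(-2*y^2 + 22*y - 48) + y^3 - 10*y^2 + 24*y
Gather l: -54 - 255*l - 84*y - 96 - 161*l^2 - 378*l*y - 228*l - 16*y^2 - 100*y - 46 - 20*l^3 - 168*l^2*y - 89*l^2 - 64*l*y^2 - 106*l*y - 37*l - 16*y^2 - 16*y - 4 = -20*l^3 + l^2*(-168*y - 250) + l*(-64*y^2 - 484*y - 520) - 32*y^2 - 200*y - 200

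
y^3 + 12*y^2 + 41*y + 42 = (y + 2)*(y + 3)*(y + 7)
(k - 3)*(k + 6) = k^2 + 3*k - 18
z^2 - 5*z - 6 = (z - 6)*(z + 1)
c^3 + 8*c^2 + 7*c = c*(c + 1)*(c + 7)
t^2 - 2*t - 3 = (t - 3)*(t + 1)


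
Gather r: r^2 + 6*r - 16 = r^2 + 6*r - 16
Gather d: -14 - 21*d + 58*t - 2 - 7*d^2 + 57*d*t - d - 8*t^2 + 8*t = -7*d^2 + d*(57*t - 22) - 8*t^2 + 66*t - 16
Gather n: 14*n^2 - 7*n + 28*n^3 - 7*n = 28*n^3 + 14*n^2 - 14*n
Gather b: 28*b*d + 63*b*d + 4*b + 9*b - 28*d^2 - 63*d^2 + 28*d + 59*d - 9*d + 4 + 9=b*(91*d + 13) - 91*d^2 + 78*d + 13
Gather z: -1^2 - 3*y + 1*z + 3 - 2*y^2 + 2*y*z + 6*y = -2*y^2 + 3*y + z*(2*y + 1) + 2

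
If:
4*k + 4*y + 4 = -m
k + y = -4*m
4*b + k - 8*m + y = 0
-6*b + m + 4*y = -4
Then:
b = 4/5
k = -6/5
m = 4/15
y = 2/15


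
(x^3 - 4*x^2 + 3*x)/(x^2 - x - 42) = x*(-x^2 + 4*x - 3)/(-x^2 + x + 42)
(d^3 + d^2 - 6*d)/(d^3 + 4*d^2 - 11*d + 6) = d*(d^2 + d - 6)/(d^3 + 4*d^2 - 11*d + 6)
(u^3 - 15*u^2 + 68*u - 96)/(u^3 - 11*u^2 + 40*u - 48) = (u - 8)/(u - 4)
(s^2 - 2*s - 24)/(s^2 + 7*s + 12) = (s - 6)/(s + 3)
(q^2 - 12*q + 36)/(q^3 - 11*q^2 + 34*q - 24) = (q - 6)/(q^2 - 5*q + 4)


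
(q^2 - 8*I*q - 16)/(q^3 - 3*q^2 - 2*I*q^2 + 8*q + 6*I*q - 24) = (q - 4*I)/(q^2 + q*(-3 + 2*I) - 6*I)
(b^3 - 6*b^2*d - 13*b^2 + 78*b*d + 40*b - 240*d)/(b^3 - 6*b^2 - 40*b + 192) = (b^2 - 6*b*d - 5*b + 30*d)/(b^2 + 2*b - 24)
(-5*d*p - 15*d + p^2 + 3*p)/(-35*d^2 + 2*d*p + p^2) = (p + 3)/(7*d + p)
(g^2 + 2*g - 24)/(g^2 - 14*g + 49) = (g^2 + 2*g - 24)/(g^2 - 14*g + 49)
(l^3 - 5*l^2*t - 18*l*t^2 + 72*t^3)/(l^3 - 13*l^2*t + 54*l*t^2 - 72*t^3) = (-l - 4*t)/(-l + 4*t)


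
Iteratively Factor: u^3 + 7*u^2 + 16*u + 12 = (u + 3)*(u^2 + 4*u + 4) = (u + 2)*(u + 3)*(u + 2)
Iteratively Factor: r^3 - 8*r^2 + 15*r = (r)*(r^2 - 8*r + 15) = r*(r - 5)*(r - 3)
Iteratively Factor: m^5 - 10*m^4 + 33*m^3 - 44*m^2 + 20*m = (m)*(m^4 - 10*m^3 + 33*m^2 - 44*m + 20) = m*(m - 2)*(m^3 - 8*m^2 + 17*m - 10) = m*(m - 5)*(m - 2)*(m^2 - 3*m + 2) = m*(m - 5)*(m - 2)*(m - 1)*(m - 2)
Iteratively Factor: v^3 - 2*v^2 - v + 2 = (v - 1)*(v^2 - v - 2) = (v - 2)*(v - 1)*(v + 1)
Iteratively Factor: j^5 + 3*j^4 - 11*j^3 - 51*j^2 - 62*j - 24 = (j + 1)*(j^4 + 2*j^3 - 13*j^2 - 38*j - 24) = (j + 1)*(j + 3)*(j^3 - j^2 - 10*j - 8) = (j + 1)*(j + 2)*(j + 3)*(j^2 - 3*j - 4) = (j - 4)*(j + 1)*(j + 2)*(j + 3)*(j + 1)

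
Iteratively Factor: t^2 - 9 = (t + 3)*(t - 3)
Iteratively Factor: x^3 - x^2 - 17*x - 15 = (x - 5)*(x^2 + 4*x + 3) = (x - 5)*(x + 3)*(x + 1)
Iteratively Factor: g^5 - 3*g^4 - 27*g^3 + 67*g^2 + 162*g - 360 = (g - 5)*(g^4 + 2*g^3 - 17*g^2 - 18*g + 72) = (g - 5)*(g + 4)*(g^3 - 2*g^2 - 9*g + 18) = (g - 5)*(g - 3)*(g + 4)*(g^2 + g - 6) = (g - 5)*(g - 3)*(g - 2)*(g + 4)*(g + 3)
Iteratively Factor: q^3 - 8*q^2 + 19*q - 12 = (q - 4)*(q^2 - 4*q + 3) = (q - 4)*(q - 1)*(q - 3)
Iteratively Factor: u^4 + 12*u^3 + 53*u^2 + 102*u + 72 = (u + 3)*(u^3 + 9*u^2 + 26*u + 24) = (u + 3)^2*(u^2 + 6*u + 8) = (u + 3)^2*(u + 4)*(u + 2)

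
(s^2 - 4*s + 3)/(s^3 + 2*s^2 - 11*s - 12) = (s - 1)/(s^2 + 5*s + 4)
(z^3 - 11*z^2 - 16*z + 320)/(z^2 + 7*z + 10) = (z^2 - 16*z + 64)/(z + 2)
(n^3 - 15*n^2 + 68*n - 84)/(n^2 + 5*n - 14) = (n^2 - 13*n + 42)/(n + 7)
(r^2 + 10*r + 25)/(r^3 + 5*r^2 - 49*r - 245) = (r + 5)/(r^2 - 49)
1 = 1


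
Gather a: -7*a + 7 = 7 - 7*a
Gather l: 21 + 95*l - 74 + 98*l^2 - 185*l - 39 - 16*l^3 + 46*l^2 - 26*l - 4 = -16*l^3 + 144*l^2 - 116*l - 96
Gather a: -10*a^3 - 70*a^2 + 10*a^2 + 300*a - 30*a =-10*a^3 - 60*a^2 + 270*a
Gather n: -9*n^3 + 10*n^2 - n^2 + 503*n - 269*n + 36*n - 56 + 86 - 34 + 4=-9*n^3 + 9*n^2 + 270*n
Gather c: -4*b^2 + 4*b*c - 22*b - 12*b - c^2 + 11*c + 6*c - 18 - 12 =-4*b^2 - 34*b - c^2 + c*(4*b + 17) - 30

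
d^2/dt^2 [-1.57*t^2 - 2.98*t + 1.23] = -3.14000000000000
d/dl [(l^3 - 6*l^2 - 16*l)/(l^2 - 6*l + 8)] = (l^4 - 12*l^3 + 76*l^2 - 96*l - 128)/(l^4 - 12*l^3 + 52*l^2 - 96*l + 64)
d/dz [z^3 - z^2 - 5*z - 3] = 3*z^2 - 2*z - 5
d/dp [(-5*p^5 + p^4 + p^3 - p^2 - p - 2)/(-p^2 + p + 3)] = (15*p^6 - 22*p^5 - 73*p^4 + 14*p^3 + 7*p^2 - 10*p - 1)/(p^4 - 2*p^3 - 5*p^2 + 6*p + 9)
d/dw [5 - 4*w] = -4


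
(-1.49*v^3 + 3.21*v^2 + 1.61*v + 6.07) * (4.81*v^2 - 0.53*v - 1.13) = -7.1669*v^5 + 16.2298*v^4 + 7.7265*v^3 + 24.7161*v^2 - 5.0364*v - 6.8591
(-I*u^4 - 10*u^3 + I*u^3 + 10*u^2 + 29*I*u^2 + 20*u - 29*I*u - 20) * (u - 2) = -I*u^5 - 10*u^4 + 3*I*u^4 + 30*u^3 + 27*I*u^3 - 87*I*u^2 - 60*u + 58*I*u + 40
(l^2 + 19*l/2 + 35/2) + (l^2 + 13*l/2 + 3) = 2*l^2 + 16*l + 41/2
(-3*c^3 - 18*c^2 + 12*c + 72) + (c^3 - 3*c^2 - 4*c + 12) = -2*c^3 - 21*c^2 + 8*c + 84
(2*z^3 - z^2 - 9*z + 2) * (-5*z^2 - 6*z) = -10*z^5 - 7*z^4 + 51*z^3 + 44*z^2 - 12*z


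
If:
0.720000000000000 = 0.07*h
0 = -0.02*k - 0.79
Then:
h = 10.29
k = -39.50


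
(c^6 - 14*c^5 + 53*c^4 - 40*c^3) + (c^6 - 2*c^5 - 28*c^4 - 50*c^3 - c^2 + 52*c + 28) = 2*c^6 - 16*c^5 + 25*c^4 - 90*c^3 - c^2 + 52*c + 28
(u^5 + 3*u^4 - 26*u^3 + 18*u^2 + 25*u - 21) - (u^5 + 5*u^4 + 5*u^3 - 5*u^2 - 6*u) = -2*u^4 - 31*u^3 + 23*u^2 + 31*u - 21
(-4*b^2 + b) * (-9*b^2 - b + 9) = 36*b^4 - 5*b^3 - 37*b^2 + 9*b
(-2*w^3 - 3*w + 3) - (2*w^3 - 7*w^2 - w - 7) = -4*w^3 + 7*w^2 - 2*w + 10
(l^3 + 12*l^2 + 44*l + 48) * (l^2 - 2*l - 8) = l^5 + 10*l^4 + 12*l^3 - 136*l^2 - 448*l - 384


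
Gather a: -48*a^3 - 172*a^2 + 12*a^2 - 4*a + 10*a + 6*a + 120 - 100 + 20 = -48*a^3 - 160*a^2 + 12*a + 40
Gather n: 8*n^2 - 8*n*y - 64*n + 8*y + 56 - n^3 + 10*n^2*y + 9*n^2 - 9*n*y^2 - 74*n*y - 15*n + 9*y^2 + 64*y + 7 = -n^3 + n^2*(10*y + 17) + n*(-9*y^2 - 82*y - 79) + 9*y^2 + 72*y + 63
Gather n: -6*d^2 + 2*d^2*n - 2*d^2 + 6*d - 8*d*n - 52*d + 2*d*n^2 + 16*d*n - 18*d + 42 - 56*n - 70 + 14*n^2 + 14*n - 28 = -8*d^2 - 64*d + n^2*(2*d + 14) + n*(2*d^2 + 8*d - 42) - 56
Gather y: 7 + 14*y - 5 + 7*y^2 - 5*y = 7*y^2 + 9*y + 2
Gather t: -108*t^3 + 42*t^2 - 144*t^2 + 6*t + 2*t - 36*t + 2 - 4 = -108*t^3 - 102*t^2 - 28*t - 2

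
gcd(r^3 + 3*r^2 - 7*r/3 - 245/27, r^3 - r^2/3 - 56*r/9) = r + 7/3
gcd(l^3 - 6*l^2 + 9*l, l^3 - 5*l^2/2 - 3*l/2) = l^2 - 3*l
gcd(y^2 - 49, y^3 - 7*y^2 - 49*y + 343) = y^2 - 49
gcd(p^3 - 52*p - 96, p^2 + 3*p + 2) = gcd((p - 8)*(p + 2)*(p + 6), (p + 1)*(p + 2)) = p + 2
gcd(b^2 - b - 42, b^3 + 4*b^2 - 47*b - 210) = b^2 - b - 42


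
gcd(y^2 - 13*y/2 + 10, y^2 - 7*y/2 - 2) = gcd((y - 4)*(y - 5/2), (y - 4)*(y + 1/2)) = y - 4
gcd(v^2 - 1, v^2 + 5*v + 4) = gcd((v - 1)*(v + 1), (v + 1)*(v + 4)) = v + 1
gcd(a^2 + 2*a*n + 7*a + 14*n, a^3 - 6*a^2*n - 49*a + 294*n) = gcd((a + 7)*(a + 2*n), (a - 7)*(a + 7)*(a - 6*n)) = a + 7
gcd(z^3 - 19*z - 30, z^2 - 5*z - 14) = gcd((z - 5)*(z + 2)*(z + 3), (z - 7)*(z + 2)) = z + 2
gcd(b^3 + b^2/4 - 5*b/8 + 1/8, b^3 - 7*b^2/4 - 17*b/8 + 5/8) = b^2 + 3*b/4 - 1/4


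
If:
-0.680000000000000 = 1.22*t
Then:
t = -0.56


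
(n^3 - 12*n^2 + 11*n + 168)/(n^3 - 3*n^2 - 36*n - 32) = (n^2 - 4*n - 21)/(n^2 + 5*n + 4)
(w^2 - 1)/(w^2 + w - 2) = (w + 1)/(w + 2)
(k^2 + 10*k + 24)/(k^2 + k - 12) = (k + 6)/(k - 3)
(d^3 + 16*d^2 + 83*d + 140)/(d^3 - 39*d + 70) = (d^2 + 9*d + 20)/(d^2 - 7*d + 10)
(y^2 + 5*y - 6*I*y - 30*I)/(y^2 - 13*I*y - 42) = (y + 5)/(y - 7*I)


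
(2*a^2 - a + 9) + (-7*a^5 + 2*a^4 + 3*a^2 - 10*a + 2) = -7*a^5 + 2*a^4 + 5*a^2 - 11*a + 11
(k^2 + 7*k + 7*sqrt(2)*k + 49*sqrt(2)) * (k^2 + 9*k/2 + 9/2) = k^4 + 7*sqrt(2)*k^3 + 23*k^3/2 + 36*k^2 + 161*sqrt(2)*k^2/2 + 63*k/2 + 252*sqrt(2)*k + 441*sqrt(2)/2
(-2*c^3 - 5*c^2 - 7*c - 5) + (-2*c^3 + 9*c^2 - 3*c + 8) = -4*c^3 + 4*c^2 - 10*c + 3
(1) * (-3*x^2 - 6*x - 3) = -3*x^2 - 6*x - 3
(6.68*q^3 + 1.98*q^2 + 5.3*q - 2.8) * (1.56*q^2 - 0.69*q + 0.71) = 10.4208*q^5 - 1.5204*q^4 + 11.6446*q^3 - 6.6192*q^2 + 5.695*q - 1.988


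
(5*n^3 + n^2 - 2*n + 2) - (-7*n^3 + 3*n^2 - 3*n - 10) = 12*n^3 - 2*n^2 + n + 12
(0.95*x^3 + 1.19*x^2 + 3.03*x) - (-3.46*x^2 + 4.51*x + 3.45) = 0.95*x^3 + 4.65*x^2 - 1.48*x - 3.45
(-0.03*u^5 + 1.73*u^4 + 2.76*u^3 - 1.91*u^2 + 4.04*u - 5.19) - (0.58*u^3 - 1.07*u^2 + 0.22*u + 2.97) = -0.03*u^5 + 1.73*u^4 + 2.18*u^3 - 0.84*u^2 + 3.82*u - 8.16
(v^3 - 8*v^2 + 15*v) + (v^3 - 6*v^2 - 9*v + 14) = 2*v^3 - 14*v^2 + 6*v + 14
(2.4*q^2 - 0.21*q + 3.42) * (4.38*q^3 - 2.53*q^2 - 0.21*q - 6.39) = 10.512*q^5 - 6.9918*q^4 + 15.0069*q^3 - 23.9445*q^2 + 0.6237*q - 21.8538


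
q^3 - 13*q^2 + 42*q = q*(q - 7)*(q - 6)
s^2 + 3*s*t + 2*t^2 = (s + t)*(s + 2*t)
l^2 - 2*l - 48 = (l - 8)*(l + 6)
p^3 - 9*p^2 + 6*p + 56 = (p - 7)*(p - 4)*(p + 2)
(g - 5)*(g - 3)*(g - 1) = g^3 - 9*g^2 + 23*g - 15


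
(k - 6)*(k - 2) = k^2 - 8*k + 12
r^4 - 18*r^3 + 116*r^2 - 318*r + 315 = (r - 7)*(r - 5)*(r - 3)^2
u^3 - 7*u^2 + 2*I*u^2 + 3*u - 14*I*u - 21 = (u - 7)*(u - I)*(u + 3*I)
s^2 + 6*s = s*(s + 6)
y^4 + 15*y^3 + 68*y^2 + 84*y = y*(y + 2)*(y + 6)*(y + 7)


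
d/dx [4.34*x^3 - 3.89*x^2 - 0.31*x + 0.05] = 13.02*x^2 - 7.78*x - 0.31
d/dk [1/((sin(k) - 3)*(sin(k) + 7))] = -2*(sin(k) + 2)*cos(k)/((sin(k) - 3)^2*(sin(k) + 7)^2)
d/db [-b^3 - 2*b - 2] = -3*b^2 - 2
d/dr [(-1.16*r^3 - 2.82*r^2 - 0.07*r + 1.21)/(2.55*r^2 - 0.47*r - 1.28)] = (-2.958*r^4 + 1.0904*r^3 + 5.9583*r^2 + 1.0482*r + 0.6583)/(6.5025*r^4 - 2.397*r^3 - 6.3071*r^2 + 1.2032*r + 1.6384)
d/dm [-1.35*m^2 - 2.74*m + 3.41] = -2.7*m - 2.74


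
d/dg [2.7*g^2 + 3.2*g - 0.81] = 5.4*g + 3.2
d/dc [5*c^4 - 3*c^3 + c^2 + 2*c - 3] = 20*c^3 - 9*c^2 + 2*c + 2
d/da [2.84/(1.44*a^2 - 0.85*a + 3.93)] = (2.414 - 8.1792*a)/(1.44*a^2 - 0.85*a + 3.93)^2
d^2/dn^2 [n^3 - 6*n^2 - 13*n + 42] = 6*n - 12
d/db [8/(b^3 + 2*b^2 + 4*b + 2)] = 8*(-3*b^2 - 4*b - 4)/(b^3 + 2*b^2 + 4*b + 2)^2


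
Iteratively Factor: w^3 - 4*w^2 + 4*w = (w)*(w^2 - 4*w + 4) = w*(w - 2)*(w - 2)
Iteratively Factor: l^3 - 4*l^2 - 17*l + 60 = (l - 3)*(l^2 - l - 20) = (l - 5)*(l - 3)*(l + 4)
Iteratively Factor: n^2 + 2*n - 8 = (n + 4)*(n - 2)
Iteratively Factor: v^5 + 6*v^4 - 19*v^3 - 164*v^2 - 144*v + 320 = (v + 4)*(v^4 + 2*v^3 - 27*v^2 - 56*v + 80) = (v + 4)^2*(v^3 - 2*v^2 - 19*v + 20) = (v - 1)*(v + 4)^2*(v^2 - v - 20) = (v - 1)*(v + 4)^3*(v - 5)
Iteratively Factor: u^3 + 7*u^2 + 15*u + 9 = (u + 1)*(u^2 + 6*u + 9) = (u + 1)*(u + 3)*(u + 3)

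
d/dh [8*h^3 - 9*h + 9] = 24*h^2 - 9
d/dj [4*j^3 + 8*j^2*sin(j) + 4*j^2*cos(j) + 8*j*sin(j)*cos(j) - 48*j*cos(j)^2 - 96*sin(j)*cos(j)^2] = -4*j^2*sin(j) + 8*j^2*cos(j) + 12*j^2 + 16*j*sin(j) + 48*j*sin(2*j) + 8*j*cos(j) + 8*j*cos(2*j) + 4*sin(2*j) - 24*cos(j) - 24*cos(2*j) - 72*cos(3*j) - 24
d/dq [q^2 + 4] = 2*q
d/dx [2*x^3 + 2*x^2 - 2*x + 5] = 6*x^2 + 4*x - 2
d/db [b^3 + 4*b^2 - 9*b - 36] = 3*b^2 + 8*b - 9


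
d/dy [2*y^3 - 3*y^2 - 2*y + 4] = 6*y^2 - 6*y - 2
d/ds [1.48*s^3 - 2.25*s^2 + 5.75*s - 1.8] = 4.44*s^2 - 4.5*s + 5.75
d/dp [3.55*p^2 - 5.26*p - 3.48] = 7.1*p - 5.26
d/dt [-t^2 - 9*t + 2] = -2*t - 9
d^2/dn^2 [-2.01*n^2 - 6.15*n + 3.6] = -4.02000000000000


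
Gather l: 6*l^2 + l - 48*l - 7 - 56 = 6*l^2 - 47*l - 63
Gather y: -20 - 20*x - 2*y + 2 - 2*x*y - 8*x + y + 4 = -28*x + y*(-2*x - 1) - 14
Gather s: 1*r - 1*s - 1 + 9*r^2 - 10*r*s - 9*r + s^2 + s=9*r^2 - 10*r*s - 8*r + s^2 - 1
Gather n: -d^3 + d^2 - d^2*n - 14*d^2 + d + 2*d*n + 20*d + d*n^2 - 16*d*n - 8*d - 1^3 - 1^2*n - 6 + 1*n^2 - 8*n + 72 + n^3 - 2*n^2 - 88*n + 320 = -d^3 - 13*d^2 + 13*d + n^3 + n^2*(d - 1) + n*(-d^2 - 14*d - 97) + 385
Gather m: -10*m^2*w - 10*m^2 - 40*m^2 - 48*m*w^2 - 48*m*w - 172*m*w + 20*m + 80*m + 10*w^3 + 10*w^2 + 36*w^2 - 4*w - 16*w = m^2*(-10*w - 50) + m*(-48*w^2 - 220*w + 100) + 10*w^3 + 46*w^2 - 20*w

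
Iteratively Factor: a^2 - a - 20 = (a - 5)*(a + 4)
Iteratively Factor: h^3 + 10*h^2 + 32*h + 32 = (h + 2)*(h^2 + 8*h + 16) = (h + 2)*(h + 4)*(h + 4)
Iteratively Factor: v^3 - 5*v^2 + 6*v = (v - 2)*(v^2 - 3*v) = v*(v - 2)*(v - 3)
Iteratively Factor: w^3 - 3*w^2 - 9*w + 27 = (w + 3)*(w^2 - 6*w + 9) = (w - 3)*(w + 3)*(w - 3)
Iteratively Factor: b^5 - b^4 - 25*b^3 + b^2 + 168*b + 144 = (b - 4)*(b^4 + 3*b^3 - 13*b^2 - 51*b - 36) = (b - 4)^2*(b^3 + 7*b^2 + 15*b + 9) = (b - 4)^2*(b + 3)*(b^2 + 4*b + 3) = (b - 4)^2*(b + 1)*(b + 3)*(b + 3)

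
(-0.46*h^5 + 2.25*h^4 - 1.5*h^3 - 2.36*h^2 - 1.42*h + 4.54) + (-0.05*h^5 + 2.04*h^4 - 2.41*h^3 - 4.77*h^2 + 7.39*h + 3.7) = -0.51*h^5 + 4.29*h^4 - 3.91*h^3 - 7.13*h^2 + 5.97*h + 8.24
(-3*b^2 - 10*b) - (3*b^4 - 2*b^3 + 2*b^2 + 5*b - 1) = -3*b^4 + 2*b^3 - 5*b^2 - 15*b + 1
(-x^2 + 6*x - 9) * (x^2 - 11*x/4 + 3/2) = -x^4 + 35*x^3/4 - 27*x^2 + 135*x/4 - 27/2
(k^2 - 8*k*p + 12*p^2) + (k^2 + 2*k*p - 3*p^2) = 2*k^2 - 6*k*p + 9*p^2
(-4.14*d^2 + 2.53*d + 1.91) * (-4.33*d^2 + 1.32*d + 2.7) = 17.9262*d^4 - 16.4197*d^3 - 16.1087*d^2 + 9.3522*d + 5.157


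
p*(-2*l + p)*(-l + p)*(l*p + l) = 2*l^3*p^2 + 2*l^3*p - 3*l^2*p^3 - 3*l^2*p^2 + l*p^4 + l*p^3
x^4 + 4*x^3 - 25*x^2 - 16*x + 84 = (x - 3)*(x - 2)*(x + 2)*(x + 7)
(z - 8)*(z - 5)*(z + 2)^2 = z^4 - 9*z^3 - 8*z^2 + 108*z + 160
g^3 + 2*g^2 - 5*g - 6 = (g - 2)*(g + 1)*(g + 3)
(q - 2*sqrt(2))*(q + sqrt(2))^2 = q^3 - 6*q - 4*sqrt(2)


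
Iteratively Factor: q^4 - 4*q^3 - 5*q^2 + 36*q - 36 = (q - 3)*(q^3 - q^2 - 8*q + 12) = (q - 3)*(q - 2)*(q^2 + q - 6) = (q - 3)*(q - 2)^2*(q + 3)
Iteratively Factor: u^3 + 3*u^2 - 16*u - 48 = (u + 4)*(u^2 - u - 12) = (u + 3)*(u + 4)*(u - 4)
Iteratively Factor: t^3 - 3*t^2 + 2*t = (t)*(t^2 - 3*t + 2) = t*(t - 1)*(t - 2)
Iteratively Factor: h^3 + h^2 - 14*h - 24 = (h + 2)*(h^2 - h - 12) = (h + 2)*(h + 3)*(h - 4)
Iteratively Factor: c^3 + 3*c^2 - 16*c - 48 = (c + 3)*(c^2 - 16) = (c - 4)*(c + 3)*(c + 4)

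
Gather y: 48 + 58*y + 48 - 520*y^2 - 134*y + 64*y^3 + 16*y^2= 64*y^3 - 504*y^2 - 76*y + 96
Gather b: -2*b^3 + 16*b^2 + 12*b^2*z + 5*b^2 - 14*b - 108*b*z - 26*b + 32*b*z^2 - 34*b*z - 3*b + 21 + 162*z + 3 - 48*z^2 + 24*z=-2*b^3 + b^2*(12*z + 21) + b*(32*z^2 - 142*z - 43) - 48*z^2 + 186*z + 24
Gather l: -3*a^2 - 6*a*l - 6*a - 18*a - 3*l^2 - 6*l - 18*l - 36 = -3*a^2 - 24*a - 3*l^2 + l*(-6*a - 24) - 36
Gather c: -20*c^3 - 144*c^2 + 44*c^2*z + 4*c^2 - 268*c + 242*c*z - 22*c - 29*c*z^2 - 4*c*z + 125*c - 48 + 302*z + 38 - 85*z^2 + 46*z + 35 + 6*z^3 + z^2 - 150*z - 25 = -20*c^3 + c^2*(44*z - 140) + c*(-29*z^2 + 238*z - 165) + 6*z^3 - 84*z^2 + 198*z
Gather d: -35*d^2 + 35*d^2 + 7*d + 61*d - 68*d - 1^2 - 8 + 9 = 0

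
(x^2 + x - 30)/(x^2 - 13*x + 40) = (x + 6)/(x - 8)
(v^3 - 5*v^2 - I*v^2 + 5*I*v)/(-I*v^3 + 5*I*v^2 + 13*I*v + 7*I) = v*(I*v^2 + v*(1 - 5*I) - 5)/(v^3 - 5*v^2 - 13*v - 7)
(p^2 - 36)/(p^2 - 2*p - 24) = (p + 6)/(p + 4)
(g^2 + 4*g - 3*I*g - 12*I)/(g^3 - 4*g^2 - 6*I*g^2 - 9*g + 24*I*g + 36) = (g + 4)/(g^2 - g*(4 + 3*I) + 12*I)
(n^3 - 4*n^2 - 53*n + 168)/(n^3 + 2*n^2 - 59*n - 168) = (n - 3)/(n + 3)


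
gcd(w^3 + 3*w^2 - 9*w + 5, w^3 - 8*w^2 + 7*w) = w - 1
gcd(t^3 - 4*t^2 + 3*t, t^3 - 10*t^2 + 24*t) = t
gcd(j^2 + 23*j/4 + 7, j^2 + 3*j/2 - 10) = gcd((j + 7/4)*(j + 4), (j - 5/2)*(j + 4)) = j + 4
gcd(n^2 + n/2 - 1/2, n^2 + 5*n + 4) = n + 1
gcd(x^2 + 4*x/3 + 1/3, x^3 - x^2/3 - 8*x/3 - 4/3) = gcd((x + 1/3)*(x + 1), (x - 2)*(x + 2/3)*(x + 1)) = x + 1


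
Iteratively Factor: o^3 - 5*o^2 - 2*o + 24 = (o + 2)*(o^2 - 7*o + 12) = (o - 4)*(o + 2)*(o - 3)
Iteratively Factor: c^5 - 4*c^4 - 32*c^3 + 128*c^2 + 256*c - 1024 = (c - 4)*(c^4 - 32*c^2 + 256) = (c - 4)^2*(c^3 + 4*c^2 - 16*c - 64) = (c - 4)^2*(c + 4)*(c^2 - 16) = (c - 4)^2*(c + 4)^2*(c - 4)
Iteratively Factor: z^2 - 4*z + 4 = (z - 2)*(z - 2)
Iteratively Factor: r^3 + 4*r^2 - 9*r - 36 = (r - 3)*(r^2 + 7*r + 12) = (r - 3)*(r + 3)*(r + 4)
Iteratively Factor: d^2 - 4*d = (d - 4)*(d)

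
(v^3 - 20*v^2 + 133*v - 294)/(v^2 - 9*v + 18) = (v^2 - 14*v + 49)/(v - 3)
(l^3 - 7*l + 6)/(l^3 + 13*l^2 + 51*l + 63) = (l^2 - 3*l + 2)/(l^2 + 10*l + 21)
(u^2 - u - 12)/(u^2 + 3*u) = (u - 4)/u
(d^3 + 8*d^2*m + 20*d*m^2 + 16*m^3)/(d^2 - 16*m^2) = (d^2 + 4*d*m + 4*m^2)/(d - 4*m)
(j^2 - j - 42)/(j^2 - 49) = (j + 6)/(j + 7)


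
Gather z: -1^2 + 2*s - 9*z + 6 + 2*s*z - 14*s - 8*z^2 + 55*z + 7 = -12*s - 8*z^2 + z*(2*s + 46) + 12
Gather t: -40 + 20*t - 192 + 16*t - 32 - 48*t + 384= 120 - 12*t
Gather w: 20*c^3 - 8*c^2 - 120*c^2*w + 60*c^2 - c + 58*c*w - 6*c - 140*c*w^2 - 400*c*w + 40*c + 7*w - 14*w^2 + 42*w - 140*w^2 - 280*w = 20*c^3 + 52*c^2 + 33*c + w^2*(-140*c - 154) + w*(-120*c^2 - 342*c - 231)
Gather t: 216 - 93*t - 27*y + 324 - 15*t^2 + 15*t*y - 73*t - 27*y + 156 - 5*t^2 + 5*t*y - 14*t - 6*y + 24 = -20*t^2 + t*(20*y - 180) - 60*y + 720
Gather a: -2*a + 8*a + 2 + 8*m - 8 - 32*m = 6*a - 24*m - 6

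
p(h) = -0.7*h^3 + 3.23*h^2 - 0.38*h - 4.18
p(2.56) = 4.27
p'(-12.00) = -380.30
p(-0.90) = -0.71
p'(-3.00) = -38.66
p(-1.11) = 1.18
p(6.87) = -81.31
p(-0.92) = -0.55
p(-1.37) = 4.20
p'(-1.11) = -10.14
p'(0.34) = 1.57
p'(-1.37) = -13.17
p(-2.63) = 31.89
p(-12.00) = 1675.10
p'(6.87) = -55.11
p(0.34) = -3.96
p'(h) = -2.1*h^2 + 6.46*h - 0.38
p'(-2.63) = -31.90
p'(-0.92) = -8.10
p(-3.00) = 44.93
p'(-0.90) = -7.90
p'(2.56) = 2.40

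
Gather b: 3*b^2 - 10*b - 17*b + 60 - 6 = 3*b^2 - 27*b + 54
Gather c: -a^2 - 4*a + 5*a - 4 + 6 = -a^2 + a + 2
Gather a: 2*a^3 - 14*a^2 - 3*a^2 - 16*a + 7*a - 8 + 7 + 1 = 2*a^3 - 17*a^2 - 9*a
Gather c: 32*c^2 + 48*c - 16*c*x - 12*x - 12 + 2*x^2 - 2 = 32*c^2 + c*(48 - 16*x) + 2*x^2 - 12*x - 14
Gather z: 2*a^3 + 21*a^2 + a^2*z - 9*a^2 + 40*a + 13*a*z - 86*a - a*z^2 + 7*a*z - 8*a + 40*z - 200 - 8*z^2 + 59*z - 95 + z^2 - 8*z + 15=2*a^3 + 12*a^2 - 54*a + z^2*(-a - 7) + z*(a^2 + 20*a + 91) - 280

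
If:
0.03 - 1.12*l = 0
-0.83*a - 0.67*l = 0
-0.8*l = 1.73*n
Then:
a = -0.02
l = 0.03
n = -0.01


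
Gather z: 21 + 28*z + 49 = 28*z + 70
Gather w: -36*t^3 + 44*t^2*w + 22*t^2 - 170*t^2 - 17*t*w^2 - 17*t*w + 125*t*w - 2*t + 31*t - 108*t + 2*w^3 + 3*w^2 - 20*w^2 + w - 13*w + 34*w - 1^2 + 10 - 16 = -36*t^3 - 148*t^2 - 79*t + 2*w^3 + w^2*(-17*t - 17) + w*(44*t^2 + 108*t + 22) - 7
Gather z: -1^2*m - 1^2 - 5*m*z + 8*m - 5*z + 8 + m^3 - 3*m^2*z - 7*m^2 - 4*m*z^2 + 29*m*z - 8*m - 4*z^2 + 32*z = m^3 - 7*m^2 - m + z^2*(-4*m - 4) + z*(-3*m^2 + 24*m + 27) + 7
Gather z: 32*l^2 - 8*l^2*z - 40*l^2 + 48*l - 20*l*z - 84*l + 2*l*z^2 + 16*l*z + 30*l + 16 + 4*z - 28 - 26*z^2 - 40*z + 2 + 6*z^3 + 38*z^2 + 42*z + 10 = -8*l^2 - 6*l + 6*z^3 + z^2*(2*l + 12) + z*(-8*l^2 - 4*l + 6)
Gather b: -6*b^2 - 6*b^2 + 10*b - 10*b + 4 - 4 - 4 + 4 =-12*b^2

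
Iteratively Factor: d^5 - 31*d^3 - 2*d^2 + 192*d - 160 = (d - 1)*(d^4 + d^3 - 30*d^2 - 32*d + 160) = (d - 2)*(d - 1)*(d^3 + 3*d^2 - 24*d - 80) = (d - 5)*(d - 2)*(d - 1)*(d^2 + 8*d + 16) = (d - 5)*(d - 2)*(d - 1)*(d + 4)*(d + 4)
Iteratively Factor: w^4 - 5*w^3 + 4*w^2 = (w)*(w^3 - 5*w^2 + 4*w) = w*(w - 1)*(w^2 - 4*w) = w^2*(w - 1)*(w - 4)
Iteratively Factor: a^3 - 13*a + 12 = (a - 1)*(a^2 + a - 12) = (a - 3)*(a - 1)*(a + 4)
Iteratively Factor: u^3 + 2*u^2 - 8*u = (u)*(u^2 + 2*u - 8) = u*(u + 4)*(u - 2)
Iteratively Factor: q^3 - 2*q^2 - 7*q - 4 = (q - 4)*(q^2 + 2*q + 1) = (q - 4)*(q + 1)*(q + 1)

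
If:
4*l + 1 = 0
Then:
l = -1/4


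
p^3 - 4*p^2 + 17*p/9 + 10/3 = (p - 3)*(p - 5/3)*(p + 2/3)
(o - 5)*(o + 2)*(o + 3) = o^3 - 19*o - 30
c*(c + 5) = c^2 + 5*c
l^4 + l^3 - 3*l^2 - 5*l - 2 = (l - 2)*(l + 1)^3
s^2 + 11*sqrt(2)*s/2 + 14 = (s + 2*sqrt(2))*(s + 7*sqrt(2)/2)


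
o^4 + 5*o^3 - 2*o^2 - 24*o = o*(o - 2)*(o + 3)*(o + 4)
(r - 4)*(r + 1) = r^2 - 3*r - 4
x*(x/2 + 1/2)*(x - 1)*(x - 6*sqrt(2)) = x^4/2 - 3*sqrt(2)*x^3 - x^2/2 + 3*sqrt(2)*x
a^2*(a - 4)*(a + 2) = a^4 - 2*a^3 - 8*a^2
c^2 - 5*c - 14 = (c - 7)*(c + 2)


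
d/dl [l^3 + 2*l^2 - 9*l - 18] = 3*l^2 + 4*l - 9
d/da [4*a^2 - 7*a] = 8*a - 7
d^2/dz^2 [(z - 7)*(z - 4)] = 2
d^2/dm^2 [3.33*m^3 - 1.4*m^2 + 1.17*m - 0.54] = 19.98*m - 2.8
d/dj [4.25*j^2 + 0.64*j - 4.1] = 8.5*j + 0.64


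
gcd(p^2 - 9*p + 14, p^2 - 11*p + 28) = p - 7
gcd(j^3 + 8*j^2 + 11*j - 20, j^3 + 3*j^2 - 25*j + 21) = j - 1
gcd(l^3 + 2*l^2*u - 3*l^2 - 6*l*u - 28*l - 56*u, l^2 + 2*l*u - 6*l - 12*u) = l + 2*u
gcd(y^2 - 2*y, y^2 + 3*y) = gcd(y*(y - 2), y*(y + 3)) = y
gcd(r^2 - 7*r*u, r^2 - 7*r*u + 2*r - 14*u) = r - 7*u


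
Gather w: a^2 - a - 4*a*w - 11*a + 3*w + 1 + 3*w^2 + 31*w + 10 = a^2 - 12*a + 3*w^2 + w*(34 - 4*a) + 11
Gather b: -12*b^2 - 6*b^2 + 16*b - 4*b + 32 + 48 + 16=-18*b^2 + 12*b + 96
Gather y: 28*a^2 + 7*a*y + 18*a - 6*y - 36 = 28*a^2 + 18*a + y*(7*a - 6) - 36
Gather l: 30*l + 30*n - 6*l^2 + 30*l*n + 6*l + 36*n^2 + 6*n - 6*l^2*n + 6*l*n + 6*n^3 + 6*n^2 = l^2*(-6*n - 6) + l*(36*n + 36) + 6*n^3 + 42*n^2 + 36*n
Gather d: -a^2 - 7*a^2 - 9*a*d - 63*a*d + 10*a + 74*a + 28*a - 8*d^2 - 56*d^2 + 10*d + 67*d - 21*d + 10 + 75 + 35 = -8*a^2 + 112*a - 64*d^2 + d*(56 - 72*a) + 120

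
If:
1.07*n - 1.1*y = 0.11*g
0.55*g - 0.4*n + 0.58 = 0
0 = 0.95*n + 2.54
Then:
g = -3.00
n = -2.67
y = -2.30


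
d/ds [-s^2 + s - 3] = 1 - 2*s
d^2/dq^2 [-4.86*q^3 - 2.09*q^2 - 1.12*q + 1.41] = -29.16*q - 4.18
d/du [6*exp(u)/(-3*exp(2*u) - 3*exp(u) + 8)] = (18*exp(2*u) + 48)*exp(u)/(9*exp(4*u) + 18*exp(3*u) - 39*exp(2*u) - 48*exp(u) + 64)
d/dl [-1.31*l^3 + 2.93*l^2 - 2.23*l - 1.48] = -3.93*l^2 + 5.86*l - 2.23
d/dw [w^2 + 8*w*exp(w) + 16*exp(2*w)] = 8*w*exp(w) + 2*w + 32*exp(2*w) + 8*exp(w)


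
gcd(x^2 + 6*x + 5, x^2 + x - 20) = x + 5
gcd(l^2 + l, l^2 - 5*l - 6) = l + 1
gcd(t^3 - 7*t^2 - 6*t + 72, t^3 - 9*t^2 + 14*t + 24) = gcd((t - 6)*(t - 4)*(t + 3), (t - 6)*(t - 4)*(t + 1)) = t^2 - 10*t + 24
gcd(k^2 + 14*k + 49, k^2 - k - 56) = k + 7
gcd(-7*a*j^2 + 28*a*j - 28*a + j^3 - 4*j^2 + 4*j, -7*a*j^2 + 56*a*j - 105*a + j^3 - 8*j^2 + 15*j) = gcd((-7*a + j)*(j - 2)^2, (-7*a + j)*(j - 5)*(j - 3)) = 7*a - j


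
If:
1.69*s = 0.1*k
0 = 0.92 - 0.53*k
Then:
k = 1.74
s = 0.10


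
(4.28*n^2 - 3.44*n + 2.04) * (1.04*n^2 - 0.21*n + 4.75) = 4.4512*n^4 - 4.4764*n^3 + 23.174*n^2 - 16.7684*n + 9.69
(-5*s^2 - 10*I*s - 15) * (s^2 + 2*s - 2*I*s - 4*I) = -5*s^4 - 10*s^3 - 35*s^2 - 70*s + 30*I*s + 60*I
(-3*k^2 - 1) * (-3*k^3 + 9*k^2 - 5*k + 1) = 9*k^5 - 27*k^4 + 18*k^3 - 12*k^2 + 5*k - 1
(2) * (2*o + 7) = 4*o + 14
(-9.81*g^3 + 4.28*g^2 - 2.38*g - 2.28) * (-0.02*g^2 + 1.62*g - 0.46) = 0.1962*g^5 - 15.9778*g^4 + 11.4938*g^3 - 5.7788*g^2 - 2.5988*g + 1.0488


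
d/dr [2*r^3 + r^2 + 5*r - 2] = 6*r^2 + 2*r + 5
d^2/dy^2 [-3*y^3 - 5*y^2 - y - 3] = -18*y - 10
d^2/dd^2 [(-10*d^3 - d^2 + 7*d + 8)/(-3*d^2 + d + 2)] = 4*(5*d^3 - 69*d^2 + 33*d - 19)/(27*d^6 - 27*d^5 - 45*d^4 + 35*d^3 + 30*d^2 - 12*d - 8)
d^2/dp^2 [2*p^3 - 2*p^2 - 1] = 12*p - 4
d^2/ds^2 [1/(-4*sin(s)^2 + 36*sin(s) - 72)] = (4*sin(s)^4 - 27*sin(s)^3 + 3*sin(s)^2 + 216*sin(s) - 126)/(4*(sin(s)^2 - 9*sin(s) + 18)^3)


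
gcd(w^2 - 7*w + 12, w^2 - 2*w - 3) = w - 3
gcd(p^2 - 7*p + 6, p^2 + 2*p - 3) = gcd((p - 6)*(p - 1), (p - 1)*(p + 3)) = p - 1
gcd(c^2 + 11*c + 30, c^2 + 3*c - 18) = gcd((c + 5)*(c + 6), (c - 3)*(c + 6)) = c + 6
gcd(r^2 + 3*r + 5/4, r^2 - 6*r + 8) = 1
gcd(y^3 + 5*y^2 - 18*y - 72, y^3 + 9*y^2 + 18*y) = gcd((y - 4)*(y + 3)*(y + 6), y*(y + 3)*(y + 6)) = y^2 + 9*y + 18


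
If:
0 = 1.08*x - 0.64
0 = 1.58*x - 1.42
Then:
No Solution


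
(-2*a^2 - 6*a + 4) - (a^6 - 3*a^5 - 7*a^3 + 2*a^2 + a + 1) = -a^6 + 3*a^5 + 7*a^3 - 4*a^2 - 7*a + 3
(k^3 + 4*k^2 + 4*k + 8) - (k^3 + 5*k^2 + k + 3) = -k^2 + 3*k + 5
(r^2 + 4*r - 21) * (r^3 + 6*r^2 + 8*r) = r^5 + 10*r^4 + 11*r^3 - 94*r^2 - 168*r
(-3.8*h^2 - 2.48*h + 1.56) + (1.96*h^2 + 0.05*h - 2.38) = -1.84*h^2 - 2.43*h - 0.82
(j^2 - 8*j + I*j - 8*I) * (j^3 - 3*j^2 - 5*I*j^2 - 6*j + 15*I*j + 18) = j^5 - 11*j^4 - 4*I*j^4 + 23*j^3 + 44*I*j^3 + 11*j^2 - 102*I*j^2 - 24*j + 66*I*j - 144*I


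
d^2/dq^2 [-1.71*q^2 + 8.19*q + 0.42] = -3.42000000000000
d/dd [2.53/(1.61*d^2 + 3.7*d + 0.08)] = (-8.1466*d - 9.361)/(1.61*d^2 + 3.7*d + 0.08)^2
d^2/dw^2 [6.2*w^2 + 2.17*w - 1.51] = 12.4000000000000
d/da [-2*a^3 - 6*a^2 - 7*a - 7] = -6*a^2 - 12*a - 7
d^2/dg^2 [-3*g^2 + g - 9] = -6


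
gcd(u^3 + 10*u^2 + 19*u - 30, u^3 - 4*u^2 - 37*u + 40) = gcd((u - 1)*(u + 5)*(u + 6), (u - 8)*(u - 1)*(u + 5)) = u^2 + 4*u - 5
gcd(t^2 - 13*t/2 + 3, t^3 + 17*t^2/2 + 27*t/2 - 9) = t - 1/2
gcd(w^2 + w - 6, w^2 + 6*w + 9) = w + 3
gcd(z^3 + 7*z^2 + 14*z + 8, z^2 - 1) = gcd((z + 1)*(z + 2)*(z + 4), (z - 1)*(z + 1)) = z + 1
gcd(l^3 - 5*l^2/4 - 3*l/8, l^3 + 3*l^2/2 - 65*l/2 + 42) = l - 3/2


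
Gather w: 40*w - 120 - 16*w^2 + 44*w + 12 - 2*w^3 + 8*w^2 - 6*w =-2*w^3 - 8*w^2 + 78*w - 108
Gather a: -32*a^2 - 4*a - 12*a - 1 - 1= -32*a^2 - 16*a - 2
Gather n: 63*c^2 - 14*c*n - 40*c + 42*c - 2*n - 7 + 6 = 63*c^2 + 2*c + n*(-14*c - 2) - 1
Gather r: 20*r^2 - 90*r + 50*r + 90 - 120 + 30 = 20*r^2 - 40*r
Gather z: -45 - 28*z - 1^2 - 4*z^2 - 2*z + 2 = -4*z^2 - 30*z - 44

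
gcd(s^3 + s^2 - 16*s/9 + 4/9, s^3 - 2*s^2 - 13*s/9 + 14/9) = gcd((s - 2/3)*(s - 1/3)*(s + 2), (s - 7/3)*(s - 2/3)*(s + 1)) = s - 2/3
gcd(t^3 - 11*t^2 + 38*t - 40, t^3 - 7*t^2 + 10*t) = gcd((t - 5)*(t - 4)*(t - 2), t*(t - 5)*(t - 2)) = t^2 - 7*t + 10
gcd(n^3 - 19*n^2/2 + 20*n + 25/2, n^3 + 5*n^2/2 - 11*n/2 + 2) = 1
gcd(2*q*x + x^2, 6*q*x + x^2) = x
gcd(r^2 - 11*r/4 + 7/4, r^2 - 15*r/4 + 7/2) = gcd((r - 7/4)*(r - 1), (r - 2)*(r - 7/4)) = r - 7/4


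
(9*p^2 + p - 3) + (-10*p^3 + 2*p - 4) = -10*p^3 + 9*p^2 + 3*p - 7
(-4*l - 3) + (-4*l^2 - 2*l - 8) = -4*l^2 - 6*l - 11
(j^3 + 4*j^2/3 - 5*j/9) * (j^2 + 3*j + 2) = j^5 + 13*j^4/3 + 49*j^3/9 + j^2 - 10*j/9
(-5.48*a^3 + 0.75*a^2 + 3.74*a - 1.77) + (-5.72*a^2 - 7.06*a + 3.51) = -5.48*a^3 - 4.97*a^2 - 3.32*a + 1.74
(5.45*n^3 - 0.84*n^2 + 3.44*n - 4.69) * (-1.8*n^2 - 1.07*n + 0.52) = -9.81*n^5 - 4.3195*n^4 - 2.4592*n^3 + 4.3244*n^2 + 6.8071*n - 2.4388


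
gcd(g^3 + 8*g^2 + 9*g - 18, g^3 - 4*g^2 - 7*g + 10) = g - 1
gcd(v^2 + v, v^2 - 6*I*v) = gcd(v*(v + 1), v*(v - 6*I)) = v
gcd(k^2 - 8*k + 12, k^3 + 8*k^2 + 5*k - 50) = k - 2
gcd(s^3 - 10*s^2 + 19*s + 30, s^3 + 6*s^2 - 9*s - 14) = s + 1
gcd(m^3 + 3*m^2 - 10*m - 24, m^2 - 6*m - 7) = 1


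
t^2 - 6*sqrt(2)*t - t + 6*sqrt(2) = (t - 1)*(t - 6*sqrt(2))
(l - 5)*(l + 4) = l^2 - l - 20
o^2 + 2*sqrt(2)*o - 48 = (o - 4*sqrt(2))*(o + 6*sqrt(2))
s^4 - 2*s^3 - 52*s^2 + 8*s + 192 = (s - 8)*(s - 2)*(s + 2)*(s + 6)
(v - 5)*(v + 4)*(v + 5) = v^3 + 4*v^2 - 25*v - 100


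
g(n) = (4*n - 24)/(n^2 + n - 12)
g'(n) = (-2*n - 1)*(4*n - 24)/(n^2 + n - 12)^2 + 4/(n^2 + n - 12) = 4*(n^2 + n - (n - 6)*(2*n + 1) - 12)/(n^2 + n - 12)^2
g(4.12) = -0.83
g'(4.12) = 1.28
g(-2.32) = 3.72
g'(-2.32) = -1.96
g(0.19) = 1.97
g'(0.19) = -0.11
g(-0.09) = 2.02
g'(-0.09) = -0.19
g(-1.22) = 2.46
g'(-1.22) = -0.64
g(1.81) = 2.42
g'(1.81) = 1.04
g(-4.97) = -5.68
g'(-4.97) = -6.05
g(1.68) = 2.30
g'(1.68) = 0.81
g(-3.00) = 6.00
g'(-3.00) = -5.67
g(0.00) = 2.00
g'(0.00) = -0.17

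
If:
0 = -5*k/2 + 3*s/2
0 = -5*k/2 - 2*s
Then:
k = 0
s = 0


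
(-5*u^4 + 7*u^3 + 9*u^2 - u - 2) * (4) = -20*u^4 + 28*u^3 + 36*u^2 - 4*u - 8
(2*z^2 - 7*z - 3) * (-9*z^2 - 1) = -18*z^4 + 63*z^3 + 25*z^2 + 7*z + 3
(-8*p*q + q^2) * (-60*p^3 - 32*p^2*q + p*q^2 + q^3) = 480*p^4*q + 196*p^3*q^2 - 40*p^2*q^3 - 7*p*q^4 + q^5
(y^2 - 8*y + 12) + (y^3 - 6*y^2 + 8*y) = y^3 - 5*y^2 + 12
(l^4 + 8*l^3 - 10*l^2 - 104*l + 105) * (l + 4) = l^5 + 12*l^4 + 22*l^3 - 144*l^2 - 311*l + 420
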